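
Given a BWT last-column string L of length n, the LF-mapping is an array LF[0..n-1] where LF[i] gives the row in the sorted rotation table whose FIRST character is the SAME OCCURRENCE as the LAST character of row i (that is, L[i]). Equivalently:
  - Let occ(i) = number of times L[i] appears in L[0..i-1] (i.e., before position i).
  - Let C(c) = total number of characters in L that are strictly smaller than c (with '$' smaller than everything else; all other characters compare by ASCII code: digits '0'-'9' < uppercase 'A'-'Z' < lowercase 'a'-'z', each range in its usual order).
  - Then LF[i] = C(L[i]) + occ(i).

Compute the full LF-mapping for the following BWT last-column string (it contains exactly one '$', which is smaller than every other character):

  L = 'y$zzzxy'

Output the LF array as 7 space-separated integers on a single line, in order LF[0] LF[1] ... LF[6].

Answer: 2 0 4 5 6 1 3

Derivation:
Char counts: '$':1, 'x':1, 'y':2, 'z':3
C (first-col start): C('$')=0, C('x')=1, C('y')=2, C('z')=4
L[0]='y': occ=0, LF[0]=C('y')+0=2+0=2
L[1]='$': occ=0, LF[1]=C('$')+0=0+0=0
L[2]='z': occ=0, LF[2]=C('z')+0=4+0=4
L[3]='z': occ=1, LF[3]=C('z')+1=4+1=5
L[4]='z': occ=2, LF[4]=C('z')+2=4+2=6
L[5]='x': occ=0, LF[5]=C('x')+0=1+0=1
L[6]='y': occ=1, LF[6]=C('y')+1=2+1=3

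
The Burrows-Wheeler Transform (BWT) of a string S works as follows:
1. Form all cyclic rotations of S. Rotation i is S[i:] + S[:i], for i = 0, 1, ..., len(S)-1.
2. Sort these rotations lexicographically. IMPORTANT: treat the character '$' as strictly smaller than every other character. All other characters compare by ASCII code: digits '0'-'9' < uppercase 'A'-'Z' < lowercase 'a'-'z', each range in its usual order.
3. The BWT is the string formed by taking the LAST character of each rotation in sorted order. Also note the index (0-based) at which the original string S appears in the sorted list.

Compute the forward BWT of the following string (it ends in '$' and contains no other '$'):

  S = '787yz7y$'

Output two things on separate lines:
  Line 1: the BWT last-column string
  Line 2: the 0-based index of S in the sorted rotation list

Answer: y$z8777y
1

Derivation:
All 8 rotations (rotation i = S[i:]+S[:i]):
  rot[0] = 787yz7y$
  rot[1] = 87yz7y$7
  rot[2] = 7yz7y$78
  rot[3] = yz7y$787
  rot[4] = z7y$787y
  rot[5] = 7y$787yz
  rot[6] = y$787yz7
  rot[7] = $787yz7y
Sorted (with $ < everything):
  sorted[0] = $787yz7y  (last char: 'y')
  sorted[1] = 787yz7y$  (last char: '$')
  sorted[2] = 7y$787yz  (last char: 'z')
  sorted[3] = 7yz7y$78  (last char: '8')
  sorted[4] = 87yz7y$7  (last char: '7')
  sorted[5] = y$787yz7  (last char: '7')
  sorted[6] = yz7y$787  (last char: '7')
  sorted[7] = z7y$787y  (last char: 'y')
Last column: y$z8777y
Original string S is at sorted index 1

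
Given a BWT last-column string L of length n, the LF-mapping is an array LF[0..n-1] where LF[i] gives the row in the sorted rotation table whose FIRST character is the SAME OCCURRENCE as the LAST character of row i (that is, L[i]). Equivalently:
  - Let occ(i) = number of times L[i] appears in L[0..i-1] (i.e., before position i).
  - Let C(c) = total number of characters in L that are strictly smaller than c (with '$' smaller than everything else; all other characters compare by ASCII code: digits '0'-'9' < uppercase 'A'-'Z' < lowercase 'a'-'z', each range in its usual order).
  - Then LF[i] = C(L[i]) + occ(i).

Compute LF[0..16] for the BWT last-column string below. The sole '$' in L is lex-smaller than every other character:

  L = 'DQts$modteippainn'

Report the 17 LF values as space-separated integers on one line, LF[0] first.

Char counts: '$':1, 'D':1, 'Q':1, 'a':1, 'd':1, 'e':1, 'i':2, 'm':1, 'n':2, 'o':1, 'p':2, 's':1, 't':2
C (first-col start): C('$')=0, C('D')=1, C('Q')=2, C('a')=3, C('d')=4, C('e')=5, C('i')=6, C('m')=8, C('n')=9, C('o')=11, C('p')=12, C('s')=14, C('t')=15
L[0]='D': occ=0, LF[0]=C('D')+0=1+0=1
L[1]='Q': occ=0, LF[1]=C('Q')+0=2+0=2
L[2]='t': occ=0, LF[2]=C('t')+0=15+0=15
L[3]='s': occ=0, LF[3]=C('s')+0=14+0=14
L[4]='$': occ=0, LF[4]=C('$')+0=0+0=0
L[5]='m': occ=0, LF[5]=C('m')+0=8+0=8
L[6]='o': occ=0, LF[6]=C('o')+0=11+0=11
L[7]='d': occ=0, LF[7]=C('d')+0=4+0=4
L[8]='t': occ=1, LF[8]=C('t')+1=15+1=16
L[9]='e': occ=0, LF[9]=C('e')+0=5+0=5
L[10]='i': occ=0, LF[10]=C('i')+0=6+0=6
L[11]='p': occ=0, LF[11]=C('p')+0=12+0=12
L[12]='p': occ=1, LF[12]=C('p')+1=12+1=13
L[13]='a': occ=0, LF[13]=C('a')+0=3+0=3
L[14]='i': occ=1, LF[14]=C('i')+1=6+1=7
L[15]='n': occ=0, LF[15]=C('n')+0=9+0=9
L[16]='n': occ=1, LF[16]=C('n')+1=9+1=10

Answer: 1 2 15 14 0 8 11 4 16 5 6 12 13 3 7 9 10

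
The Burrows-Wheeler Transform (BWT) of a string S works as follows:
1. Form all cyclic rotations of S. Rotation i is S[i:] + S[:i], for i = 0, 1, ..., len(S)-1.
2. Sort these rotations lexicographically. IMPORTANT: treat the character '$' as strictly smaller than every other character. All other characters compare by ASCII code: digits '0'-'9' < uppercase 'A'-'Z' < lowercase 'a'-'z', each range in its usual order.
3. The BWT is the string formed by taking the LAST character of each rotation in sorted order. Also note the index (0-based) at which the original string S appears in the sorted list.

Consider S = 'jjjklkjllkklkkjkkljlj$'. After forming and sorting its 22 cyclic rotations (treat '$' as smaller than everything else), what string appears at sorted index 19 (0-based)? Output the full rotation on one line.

Answer: lkkjkkljlj$jjjklkjllkk

Derivation:
All 22 rotations (rotation i = S[i:]+S[:i]):
  rot[0] = jjjklkjllkklkkjkkljlj$
  rot[1] = jjklkjllkklkkjkkljlj$j
  rot[2] = jklkjllkklkkjkkljlj$jj
  rot[3] = klkjllkklkkjkkljlj$jjj
  rot[4] = lkjllkklkkjkkljlj$jjjk
  rot[5] = kjllkklkkjkkljlj$jjjkl
  rot[6] = jllkklkkjkkljlj$jjjklk
  rot[7] = llkklkkjkkljlj$jjjklkj
  rot[8] = lkklkkjkkljlj$jjjklkjl
  rot[9] = kklkkjkkljlj$jjjklkjll
  rot[10] = klkkjkkljlj$jjjklkjllk
  rot[11] = lkkjkkljlj$jjjklkjllkk
  rot[12] = kkjkkljlj$jjjklkjllkkl
  rot[13] = kjkkljlj$jjjklkjllkklk
  rot[14] = jkkljlj$jjjklkjllkklkk
  rot[15] = kkljlj$jjjklkjllkklkkj
  rot[16] = kljlj$jjjklkjllkklkkjk
  rot[17] = ljlj$jjjklkjllkklkkjkk
  rot[18] = jlj$jjjklkjllkklkkjkkl
  rot[19] = lj$jjjklkjllkklkkjkklj
  rot[20] = j$jjjklkjllkklkkjkkljl
  rot[21] = $jjjklkjllkklkkjkkljlj
Sorted (with $ < everything):
  sorted[0] = $jjjklkjllkklkkjkkljlj
  sorted[1] = j$jjjklkjllkklkkjkkljl
  sorted[2] = jjjklkjllkklkkjkkljlj$
  sorted[3] = jjklkjllkklkkjkkljlj$j
  sorted[4] = jkkljlj$jjjklkjllkklkk
  sorted[5] = jklkjllkklkkjkkljlj$jj
  sorted[6] = jlj$jjjklkjllkklkkjkkl
  sorted[7] = jllkklkkjkkljlj$jjjklk
  sorted[8] = kjkkljlj$jjjklkjllkklk
  sorted[9] = kjllkklkkjkkljlj$jjjkl
  sorted[10] = kkjkkljlj$jjjklkjllkkl
  sorted[11] = kkljlj$jjjklkjllkklkkj
  sorted[12] = kklkkjkkljlj$jjjklkjll
  sorted[13] = kljlj$jjjklkjllkklkkjk
  sorted[14] = klkjllkklkkjkkljlj$jjj
  sorted[15] = klkkjkkljlj$jjjklkjllk
  sorted[16] = lj$jjjklkjllkklkkjkklj
  sorted[17] = ljlj$jjjklkjllkklkkjkk
  sorted[18] = lkjllkklkkjkkljlj$jjjk
  sorted[19] = lkkjkkljlj$jjjklkjllkk
  sorted[20] = lkklkkjkkljlj$jjjklkjl
  sorted[21] = llkklkkjkkljlj$jjjklkj
sorted[19] = lkkjkkljlj$jjjklkjllkk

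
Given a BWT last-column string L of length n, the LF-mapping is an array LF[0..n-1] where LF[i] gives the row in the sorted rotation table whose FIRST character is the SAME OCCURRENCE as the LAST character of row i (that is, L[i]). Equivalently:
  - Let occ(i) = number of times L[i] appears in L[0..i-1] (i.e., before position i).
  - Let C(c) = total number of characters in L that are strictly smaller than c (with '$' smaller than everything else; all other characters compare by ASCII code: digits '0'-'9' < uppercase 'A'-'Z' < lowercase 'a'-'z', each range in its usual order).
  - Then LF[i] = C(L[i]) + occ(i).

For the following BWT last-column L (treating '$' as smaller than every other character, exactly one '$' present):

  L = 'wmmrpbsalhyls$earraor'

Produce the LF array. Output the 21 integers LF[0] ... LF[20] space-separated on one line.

Answer: 19 9 10 13 12 4 17 1 7 6 20 8 18 0 5 2 14 15 3 11 16

Derivation:
Char counts: '$':1, 'a':3, 'b':1, 'e':1, 'h':1, 'l':2, 'm':2, 'o':1, 'p':1, 'r':4, 's':2, 'w':1, 'y':1
C (first-col start): C('$')=0, C('a')=1, C('b')=4, C('e')=5, C('h')=6, C('l')=7, C('m')=9, C('o')=11, C('p')=12, C('r')=13, C('s')=17, C('w')=19, C('y')=20
L[0]='w': occ=0, LF[0]=C('w')+0=19+0=19
L[1]='m': occ=0, LF[1]=C('m')+0=9+0=9
L[2]='m': occ=1, LF[2]=C('m')+1=9+1=10
L[3]='r': occ=0, LF[3]=C('r')+0=13+0=13
L[4]='p': occ=0, LF[4]=C('p')+0=12+0=12
L[5]='b': occ=0, LF[5]=C('b')+0=4+0=4
L[6]='s': occ=0, LF[6]=C('s')+0=17+0=17
L[7]='a': occ=0, LF[7]=C('a')+0=1+0=1
L[8]='l': occ=0, LF[8]=C('l')+0=7+0=7
L[9]='h': occ=0, LF[9]=C('h')+0=6+0=6
L[10]='y': occ=0, LF[10]=C('y')+0=20+0=20
L[11]='l': occ=1, LF[11]=C('l')+1=7+1=8
L[12]='s': occ=1, LF[12]=C('s')+1=17+1=18
L[13]='$': occ=0, LF[13]=C('$')+0=0+0=0
L[14]='e': occ=0, LF[14]=C('e')+0=5+0=5
L[15]='a': occ=1, LF[15]=C('a')+1=1+1=2
L[16]='r': occ=1, LF[16]=C('r')+1=13+1=14
L[17]='r': occ=2, LF[17]=C('r')+2=13+2=15
L[18]='a': occ=2, LF[18]=C('a')+2=1+2=3
L[19]='o': occ=0, LF[19]=C('o')+0=11+0=11
L[20]='r': occ=3, LF[20]=C('r')+3=13+3=16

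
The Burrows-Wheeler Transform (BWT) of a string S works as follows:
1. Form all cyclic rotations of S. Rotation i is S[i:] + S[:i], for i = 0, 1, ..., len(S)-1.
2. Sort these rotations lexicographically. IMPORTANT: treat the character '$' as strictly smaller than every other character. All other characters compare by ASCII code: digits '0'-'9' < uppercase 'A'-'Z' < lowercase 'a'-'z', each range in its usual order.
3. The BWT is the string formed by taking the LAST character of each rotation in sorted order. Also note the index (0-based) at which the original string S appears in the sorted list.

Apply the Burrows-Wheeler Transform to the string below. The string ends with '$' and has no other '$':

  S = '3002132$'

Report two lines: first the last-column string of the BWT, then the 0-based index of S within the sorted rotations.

Answer: 230230$1
6

Derivation:
All 8 rotations (rotation i = S[i:]+S[:i]):
  rot[0] = 3002132$
  rot[1] = 002132$3
  rot[2] = 02132$30
  rot[3] = 2132$300
  rot[4] = 132$3002
  rot[5] = 32$30021
  rot[6] = 2$300213
  rot[7] = $3002132
Sorted (with $ < everything):
  sorted[0] = $3002132  (last char: '2')
  sorted[1] = 002132$3  (last char: '3')
  sorted[2] = 02132$30  (last char: '0')
  sorted[3] = 132$3002  (last char: '2')
  sorted[4] = 2$300213  (last char: '3')
  sorted[5] = 2132$300  (last char: '0')
  sorted[6] = 3002132$  (last char: '$')
  sorted[7] = 32$30021  (last char: '1')
Last column: 230230$1
Original string S is at sorted index 6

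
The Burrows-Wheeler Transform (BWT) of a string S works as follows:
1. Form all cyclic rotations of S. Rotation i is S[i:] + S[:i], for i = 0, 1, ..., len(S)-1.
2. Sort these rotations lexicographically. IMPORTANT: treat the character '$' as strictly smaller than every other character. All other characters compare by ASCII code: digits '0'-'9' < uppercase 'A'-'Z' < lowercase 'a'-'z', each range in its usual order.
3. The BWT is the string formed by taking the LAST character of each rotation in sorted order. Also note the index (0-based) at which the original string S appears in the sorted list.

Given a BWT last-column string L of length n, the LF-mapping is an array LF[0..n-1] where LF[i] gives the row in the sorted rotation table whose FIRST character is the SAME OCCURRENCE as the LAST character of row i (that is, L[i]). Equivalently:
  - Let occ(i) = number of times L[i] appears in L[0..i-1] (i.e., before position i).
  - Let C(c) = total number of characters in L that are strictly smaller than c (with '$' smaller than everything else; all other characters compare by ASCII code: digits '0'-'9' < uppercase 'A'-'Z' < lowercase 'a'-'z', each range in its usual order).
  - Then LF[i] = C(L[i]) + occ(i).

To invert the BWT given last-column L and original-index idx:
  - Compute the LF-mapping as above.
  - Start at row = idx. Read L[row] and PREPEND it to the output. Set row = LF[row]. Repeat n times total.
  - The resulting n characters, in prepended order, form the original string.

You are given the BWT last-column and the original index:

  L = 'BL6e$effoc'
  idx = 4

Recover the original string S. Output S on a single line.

LF mapping: 2 3 1 5 0 6 7 8 9 4
Walk LF starting at row 4, prepending L[row]:
  step 1: row=4, L[4]='$', prepend. Next row=LF[4]=0
  step 2: row=0, L[0]='B', prepend. Next row=LF[0]=2
  step 3: row=2, L[2]='6', prepend. Next row=LF[2]=1
  step 4: row=1, L[1]='L', prepend. Next row=LF[1]=3
  step 5: row=3, L[3]='e', prepend. Next row=LF[3]=5
  step 6: row=5, L[5]='e', prepend. Next row=LF[5]=6
  step 7: row=6, L[6]='f', prepend. Next row=LF[6]=7
  step 8: row=7, L[7]='f', prepend. Next row=LF[7]=8
  step 9: row=8, L[8]='o', prepend. Next row=LF[8]=9
  step 10: row=9, L[9]='c', prepend. Next row=LF[9]=4
Reversed output: coffeeL6B$

Answer: coffeeL6B$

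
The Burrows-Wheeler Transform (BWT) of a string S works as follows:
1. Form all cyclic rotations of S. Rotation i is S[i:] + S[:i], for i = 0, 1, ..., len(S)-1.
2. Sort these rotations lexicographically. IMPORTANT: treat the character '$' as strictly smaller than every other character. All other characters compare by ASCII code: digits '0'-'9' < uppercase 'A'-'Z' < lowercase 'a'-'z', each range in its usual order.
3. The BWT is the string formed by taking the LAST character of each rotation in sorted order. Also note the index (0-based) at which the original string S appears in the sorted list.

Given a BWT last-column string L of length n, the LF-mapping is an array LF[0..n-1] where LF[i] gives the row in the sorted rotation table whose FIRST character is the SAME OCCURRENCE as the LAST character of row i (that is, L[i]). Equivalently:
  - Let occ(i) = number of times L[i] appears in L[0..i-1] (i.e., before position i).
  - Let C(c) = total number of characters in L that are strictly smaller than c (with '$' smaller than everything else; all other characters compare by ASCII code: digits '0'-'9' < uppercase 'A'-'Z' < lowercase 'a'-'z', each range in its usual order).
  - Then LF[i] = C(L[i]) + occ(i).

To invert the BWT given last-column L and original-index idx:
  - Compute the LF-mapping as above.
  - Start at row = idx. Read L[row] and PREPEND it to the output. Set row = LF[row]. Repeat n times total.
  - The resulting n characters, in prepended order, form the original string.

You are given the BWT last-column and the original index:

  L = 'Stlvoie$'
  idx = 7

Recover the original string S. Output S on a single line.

LF mapping: 1 6 4 7 5 3 2 0
Walk LF starting at row 7, prepending L[row]:
  step 1: row=7, L[7]='$', prepend. Next row=LF[7]=0
  step 2: row=0, L[0]='S', prepend. Next row=LF[0]=1
  step 3: row=1, L[1]='t', prepend. Next row=LF[1]=6
  step 4: row=6, L[6]='e', prepend. Next row=LF[6]=2
  step 5: row=2, L[2]='l', prepend. Next row=LF[2]=4
  step 6: row=4, L[4]='o', prepend. Next row=LF[4]=5
  step 7: row=5, L[5]='i', prepend. Next row=LF[5]=3
  step 8: row=3, L[3]='v', prepend. Next row=LF[3]=7
Reversed output: violetS$

Answer: violetS$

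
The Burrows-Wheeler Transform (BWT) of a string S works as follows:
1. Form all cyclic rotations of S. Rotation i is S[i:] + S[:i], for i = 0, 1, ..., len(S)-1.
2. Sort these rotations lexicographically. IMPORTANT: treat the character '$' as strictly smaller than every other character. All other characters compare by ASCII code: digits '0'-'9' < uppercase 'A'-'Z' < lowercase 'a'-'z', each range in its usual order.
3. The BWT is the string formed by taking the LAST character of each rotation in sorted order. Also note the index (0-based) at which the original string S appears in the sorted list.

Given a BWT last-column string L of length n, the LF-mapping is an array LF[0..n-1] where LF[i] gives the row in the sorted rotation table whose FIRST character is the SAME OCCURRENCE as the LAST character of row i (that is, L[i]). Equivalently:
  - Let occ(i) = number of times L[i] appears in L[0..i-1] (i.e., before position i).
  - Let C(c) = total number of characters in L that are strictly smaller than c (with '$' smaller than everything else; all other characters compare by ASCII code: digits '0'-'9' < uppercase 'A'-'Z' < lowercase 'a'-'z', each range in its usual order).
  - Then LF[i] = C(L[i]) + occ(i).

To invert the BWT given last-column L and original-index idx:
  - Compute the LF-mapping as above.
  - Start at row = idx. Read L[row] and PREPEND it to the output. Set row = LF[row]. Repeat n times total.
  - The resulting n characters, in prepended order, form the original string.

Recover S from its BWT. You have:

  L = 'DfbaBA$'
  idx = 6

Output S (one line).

Answer: fAbBaD$

Derivation:
LF mapping: 3 6 5 4 2 1 0
Walk LF starting at row 6, prepending L[row]:
  step 1: row=6, L[6]='$', prepend. Next row=LF[6]=0
  step 2: row=0, L[0]='D', prepend. Next row=LF[0]=3
  step 3: row=3, L[3]='a', prepend. Next row=LF[3]=4
  step 4: row=4, L[4]='B', prepend. Next row=LF[4]=2
  step 5: row=2, L[2]='b', prepend. Next row=LF[2]=5
  step 6: row=5, L[5]='A', prepend. Next row=LF[5]=1
  step 7: row=1, L[1]='f', prepend. Next row=LF[1]=6
Reversed output: fAbBaD$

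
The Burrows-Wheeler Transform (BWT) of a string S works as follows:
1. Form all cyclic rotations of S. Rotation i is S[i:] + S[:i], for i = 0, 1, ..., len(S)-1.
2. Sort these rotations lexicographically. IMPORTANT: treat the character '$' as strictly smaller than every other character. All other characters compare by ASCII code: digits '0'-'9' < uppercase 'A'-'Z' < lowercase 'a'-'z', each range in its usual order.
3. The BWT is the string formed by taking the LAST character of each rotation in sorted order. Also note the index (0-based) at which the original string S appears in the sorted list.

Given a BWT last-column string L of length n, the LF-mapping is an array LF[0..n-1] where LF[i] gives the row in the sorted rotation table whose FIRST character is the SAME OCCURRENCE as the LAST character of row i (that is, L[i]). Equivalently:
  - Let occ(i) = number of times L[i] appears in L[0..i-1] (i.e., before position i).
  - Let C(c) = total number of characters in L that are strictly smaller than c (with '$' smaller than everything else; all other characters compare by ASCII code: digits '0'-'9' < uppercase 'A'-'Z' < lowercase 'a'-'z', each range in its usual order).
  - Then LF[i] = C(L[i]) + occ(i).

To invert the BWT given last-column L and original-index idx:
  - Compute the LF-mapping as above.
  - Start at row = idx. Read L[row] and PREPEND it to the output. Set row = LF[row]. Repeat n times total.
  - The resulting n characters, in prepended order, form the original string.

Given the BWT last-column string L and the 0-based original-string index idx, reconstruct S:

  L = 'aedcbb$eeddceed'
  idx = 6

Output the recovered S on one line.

LF mapping: 1 10 6 4 2 3 0 11 12 7 8 5 13 14 9
Walk LF starting at row 6, prepending L[row]:
  step 1: row=6, L[6]='$', prepend. Next row=LF[6]=0
  step 2: row=0, L[0]='a', prepend. Next row=LF[0]=1
  step 3: row=1, L[1]='e', prepend. Next row=LF[1]=10
  step 4: row=10, L[10]='d', prepend. Next row=LF[10]=8
  step 5: row=8, L[8]='e', prepend. Next row=LF[8]=12
  step 6: row=12, L[12]='e', prepend. Next row=LF[12]=13
  step 7: row=13, L[13]='e', prepend. Next row=LF[13]=14
  step 8: row=14, L[14]='d', prepend. Next row=LF[14]=9
  step 9: row=9, L[9]='d', prepend. Next row=LF[9]=7
  step 10: row=7, L[7]='e', prepend. Next row=LF[7]=11
  step 11: row=11, L[11]='c', prepend. Next row=LF[11]=5
  step 12: row=5, L[5]='b', prepend. Next row=LF[5]=3
  step 13: row=3, L[3]='c', prepend. Next row=LF[3]=4
  step 14: row=4, L[4]='b', prepend. Next row=LF[4]=2
  step 15: row=2, L[2]='d', prepend. Next row=LF[2]=6
Reversed output: dbcbceddeeedea$

Answer: dbcbceddeeedea$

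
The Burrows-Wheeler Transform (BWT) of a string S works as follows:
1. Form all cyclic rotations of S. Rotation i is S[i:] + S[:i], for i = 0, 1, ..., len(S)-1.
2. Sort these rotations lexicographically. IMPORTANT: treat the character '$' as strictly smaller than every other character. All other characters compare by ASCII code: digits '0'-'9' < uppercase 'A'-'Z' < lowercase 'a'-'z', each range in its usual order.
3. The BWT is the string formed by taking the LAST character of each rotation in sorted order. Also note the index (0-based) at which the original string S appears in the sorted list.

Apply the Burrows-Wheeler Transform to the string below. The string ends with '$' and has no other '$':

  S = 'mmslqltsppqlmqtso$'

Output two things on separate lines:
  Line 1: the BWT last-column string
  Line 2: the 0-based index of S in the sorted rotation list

Answer: oqsq$lmsspplmmttql
4

Derivation:
All 18 rotations (rotation i = S[i:]+S[:i]):
  rot[0] = mmslqltsppqlmqtso$
  rot[1] = mslqltsppqlmqtso$m
  rot[2] = slqltsppqlmqtso$mm
  rot[3] = lqltsppqlmqtso$mms
  rot[4] = qltsppqlmqtso$mmsl
  rot[5] = ltsppqlmqtso$mmslq
  rot[6] = tsppqlmqtso$mmslql
  rot[7] = sppqlmqtso$mmslqlt
  rot[8] = ppqlmqtso$mmslqlts
  rot[9] = pqlmqtso$mmslqltsp
  rot[10] = qlmqtso$mmslqltspp
  rot[11] = lmqtso$mmslqltsppq
  rot[12] = mqtso$mmslqltsppql
  rot[13] = qtso$mmslqltsppqlm
  rot[14] = tso$mmslqltsppqlmq
  rot[15] = so$mmslqltsppqlmqt
  rot[16] = o$mmslqltsppqlmqts
  rot[17] = $mmslqltsppqlmqtso
Sorted (with $ < everything):
  sorted[0] = $mmslqltsppqlmqtso  (last char: 'o')
  sorted[1] = lmqtso$mmslqltsppq  (last char: 'q')
  sorted[2] = lqltsppqlmqtso$mms  (last char: 's')
  sorted[3] = ltsppqlmqtso$mmslq  (last char: 'q')
  sorted[4] = mmslqltsppqlmqtso$  (last char: '$')
  sorted[5] = mqtso$mmslqltsppql  (last char: 'l')
  sorted[6] = mslqltsppqlmqtso$m  (last char: 'm')
  sorted[7] = o$mmslqltsppqlmqts  (last char: 's')
  sorted[8] = ppqlmqtso$mmslqlts  (last char: 's')
  sorted[9] = pqlmqtso$mmslqltsp  (last char: 'p')
  sorted[10] = qlmqtso$mmslqltspp  (last char: 'p')
  sorted[11] = qltsppqlmqtso$mmsl  (last char: 'l')
  sorted[12] = qtso$mmslqltsppqlm  (last char: 'm')
  sorted[13] = slqltsppqlmqtso$mm  (last char: 'm')
  sorted[14] = so$mmslqltsppqlmqt  (last char: 't')
  sorted[15] = sppqlmqtso$mmslqlt  (last char: 't')
  sorted[16] = tso$mmslqltsppqlmq  (last char: 'q')
  sorted[17] = tsppqlmqtso$mmslql  (last char: 'l')
Last column: oqsq$lmsspplmmttql
Original string S is at sorted index 4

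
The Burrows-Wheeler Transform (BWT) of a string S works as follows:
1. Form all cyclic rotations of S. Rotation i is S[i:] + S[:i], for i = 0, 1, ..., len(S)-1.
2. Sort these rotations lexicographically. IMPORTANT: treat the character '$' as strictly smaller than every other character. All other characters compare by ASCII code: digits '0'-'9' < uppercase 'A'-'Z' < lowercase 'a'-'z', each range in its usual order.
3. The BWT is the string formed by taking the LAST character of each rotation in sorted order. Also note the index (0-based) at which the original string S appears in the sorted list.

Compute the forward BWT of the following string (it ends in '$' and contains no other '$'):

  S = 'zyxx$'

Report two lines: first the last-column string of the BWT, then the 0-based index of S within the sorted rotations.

Answer: xxyz$
4

Derivation:
All 5 rotations (rotation i = S[i:]+S[:i]):
  rot[0] = zyxx$
  rot[1] = yxx$z
  rot[2] = xx$zy
  rot[3] = x$zyx
  rot[4] = $zyxx
Sorted (with $ < everything):
  sorted[0] = $zyxx  (last char: 'x')
  sorted[1] = x$zyx  (last char: 'x')
  sorted[2] = xx$zy  (last char: 'y')
  sorted[3] = yxx$z  (last char: 'z')
  sorted[4] = zyxx$  (last char: '$')
Last column: xxyz$
Original string S is at sorted index 4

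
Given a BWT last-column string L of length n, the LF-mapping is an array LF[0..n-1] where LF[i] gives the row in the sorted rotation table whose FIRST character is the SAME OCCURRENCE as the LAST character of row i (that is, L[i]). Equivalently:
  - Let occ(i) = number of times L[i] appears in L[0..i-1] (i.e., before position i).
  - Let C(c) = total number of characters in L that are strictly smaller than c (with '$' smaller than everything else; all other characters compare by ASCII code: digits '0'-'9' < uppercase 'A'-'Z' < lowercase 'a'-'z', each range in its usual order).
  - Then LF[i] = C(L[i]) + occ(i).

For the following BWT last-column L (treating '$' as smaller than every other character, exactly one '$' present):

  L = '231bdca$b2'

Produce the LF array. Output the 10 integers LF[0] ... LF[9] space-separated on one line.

Char counts: '$':1, '1':1, '2':2, '3':1, 'a':1, 'b':2, 'c':1, 'd':1
C (first-col start): C('$')=0, C('1')=1, C('2')=2, C('3')=4, C('a')=5, C('b')=6, C('c')=8, C('d')=9
L[0]='2': occ=0, LF[0]=C('2')+0=2+0=2
L[1]='3': occ=0, LF[1]=C('3')+0=4+0=4
L[2]='1': occ=0, LF[2]=C('1')+0=1+0=1
L[3]='b': occ=0, LF[3]=C('b')+0=6+0=6
L[4]='d': occ=0, LF[4]=C('d')+0=9+0=9
L[5]='c': occ=0, LF[5]=C('c')+0=8+0=8
L[6]='a': occ=0, LF[6]=C('a')+0=5+0=5
L[7]='$': occ=0, LF[7]=C('$')+0=0+0=0
L[8]='b': occ=1, LF[8]=C('b')+1=6+1=7
L[9]='2': occ=1, LF[9]=C('2')+1=2+1=3

Answer: 2 4 1 6 9 8 5 0 7 3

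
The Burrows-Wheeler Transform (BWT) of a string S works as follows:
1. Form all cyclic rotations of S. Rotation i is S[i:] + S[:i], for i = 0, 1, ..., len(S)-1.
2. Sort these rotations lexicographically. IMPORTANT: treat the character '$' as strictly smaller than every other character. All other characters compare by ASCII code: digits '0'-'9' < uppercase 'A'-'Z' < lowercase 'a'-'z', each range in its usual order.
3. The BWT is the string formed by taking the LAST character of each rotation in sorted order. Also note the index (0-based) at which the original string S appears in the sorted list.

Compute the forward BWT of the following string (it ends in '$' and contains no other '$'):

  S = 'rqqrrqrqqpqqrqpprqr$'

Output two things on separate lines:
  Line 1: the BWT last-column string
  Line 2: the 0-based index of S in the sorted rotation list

All 20 rotations (rotation i = S[i:]+S[:i]):
  rot[0] = rqqrrqrqqpqqrqpprqr$
  rot[1] = qqrrqrqqpqqrqpprqr$r
  rot[2] = qrrqrqqpqqrqpprqr$rq
  rot[3] = rrqrqqpqqrqpprqr$rqq
  rot[4] = rqrqqpqqrqpprqr$rqqr
  rot[5] = qrqqpqqrqpprqr$rqqrr
  rot[6] = rqqpqqrqpprqr$rqqrrq
  rot[7] = qqpqqrqpprqr$rqqrrqr
  rot[8] = qpqqrqpprqr$rqqrrqrq
  rot[9] = pqqrqpprqr$rqqrrqrqq
  rot[10] = qqrqpprqr$rqqrrqrqqp
  rot[11] = qrqpprqr$rqqrrqrqqpq
  rot[12] = rqpprqr$rqqrrqrqqpqq
  rot[13] = qpprqr$rqqrrqrqqpqqr
  rot[14] = pprqr$rqqrrqrqqpqqrq
  rot[15] = prqr$rqqrrqrqqpqqrqp
  rot[16] = rqr$rqqrrqrqqpqqrqpp
  rot[17] = qr$rqqrrqrqqpqqrqppr
  rot[18] = r$rqqrrqrqqpqqrqpprq
  rot[19] = $rqqrrqrqqpqqrqpprqr
Sorted (with $ < everything):
  sorted[0] = $rqqrrqrqqpqqrqpprqr  (last char: 'r')
  sorted[1] = pprqr$rqqrrqrqqpqqrq  (last char: 'q')
  sorted[2] = pqqrqpprqr$rqqrrqrqq  (last char: 'q')
  sorted[3] = prqr$rqqrrqrqqpqqrqp  (last char: 'p')
  sorted[4] = qpprqr$rqqrrqrqqpqqr  (last char: 'r')
  sorted[5] = qpqqrqpprqr$rqqrrqrq  (last char: 'q')
  sorted[6] = qqpqqrqpprqr$rqqrrqr  (last char: 'r')
  sorted[7] = qqrqpprqr$rqqrrqrqqp  (last char: 'p')
  sorted[8] = qqrrqrqqpqqrqpprqr$r  (last char: 'r')
  sorted[9] = qr$rqqrrqrqqpqqrqppr  (last char: 'r')
  sorted[10] = qrqpprqr$rqqrrqrqqpq  (last char: 'q')
  sorted[11] = qrqqpqqrqpprqr$rqqrr  (last char: 'r')
  sorted[12] = qrrqrqqpqqrqpprqr$rq  (last char: 'q')
  sorted[13] = r$rqqrrqrqqpqqrqpprq  (last char: 'q')
  sorted[14] = rqpprqr$rqqrrqrqqpqq  (last char: 'q')
  sorted[15] = rqqpqqrqpprqr$rqqrrq  (last char: 'q')
  sorted[16] = rqqrrqrqqpqqrqpprqr$  (last char: '$')
  sorted[17] = rqr$rqqrrqrqqpqqrqpp  (last char: 'p')
  sorted[18] = rqrqqpqqrqpprqr$rqqr  (last char: 'r')
  sorted[19] = rrqrqqpqqrqpprqr$rqq  (last char: 'q')
Last column: rqqprqrprrqrqqqq$prq
Original string S is at sorted index 16

Answer: rqqprqrprrqrqqqq$prq
16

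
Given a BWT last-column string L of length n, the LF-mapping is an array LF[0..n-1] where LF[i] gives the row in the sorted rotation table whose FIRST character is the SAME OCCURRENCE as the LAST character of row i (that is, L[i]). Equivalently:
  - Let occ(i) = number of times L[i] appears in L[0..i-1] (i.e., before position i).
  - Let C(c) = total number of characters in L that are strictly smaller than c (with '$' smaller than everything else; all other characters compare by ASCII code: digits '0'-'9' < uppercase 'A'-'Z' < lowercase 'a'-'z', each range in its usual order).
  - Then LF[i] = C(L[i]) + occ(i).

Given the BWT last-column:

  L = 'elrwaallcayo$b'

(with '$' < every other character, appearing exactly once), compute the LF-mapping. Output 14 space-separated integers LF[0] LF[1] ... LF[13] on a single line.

Answer: 6 7 11 12 1 2 8 9 5 3 13 10 0 4

Derivation:
Char counts: '$':1, 'a':3, 'b':1, 'c':1, 'e':1, 'l':3, 'o':1, 'r':1, 'w':1, 'y':1
C (first-col start): C('$')=0, C('a')=1, C('b')=4, C('c')=5, C('e')=6, C('l')=7, C('o')=10, C('r')=11, C('w')=12, C('y')=13
L[0]='e': occ=0, LF[0]=C('e')+0=6+0=6
L[1]='l': occ=0, LF[1]=C('l')+0=7+0=7
L[2]='r': occ=0, LF[2]=C('r')+0=11+0=11
L[3]='w': occ=0, LF[3]=C('w')+0=12+0=12
L[4]='a': occ=0, LF[4]=C('a')+0=1+0=1
L[5]='a': occ=1, LF[5]=C('a')+1=1+1=2
L[6]='l': occ=1, LF[6]=C('l')+1=7+1=8
L[7]='l': occ=2, LF[7]=C('l')+2=7+2=9
L[8]='c': occ=0, LF[8]=C('c')+0=5+0=5
L[9]='a': occ=2, LF[9]=C('a')+2=1+2=3
L[10]='y': occ=0, LF[10]=C('y')+0=13+0=13
L[11]='o': occ=0, LF[11]=C('o')+0=10+0=10
L[12]='$': occ=0, LF[12]=C('$')+0=0+0=0
L[13]='b': occ=0, LF[13]=C('b')+0=4+0=4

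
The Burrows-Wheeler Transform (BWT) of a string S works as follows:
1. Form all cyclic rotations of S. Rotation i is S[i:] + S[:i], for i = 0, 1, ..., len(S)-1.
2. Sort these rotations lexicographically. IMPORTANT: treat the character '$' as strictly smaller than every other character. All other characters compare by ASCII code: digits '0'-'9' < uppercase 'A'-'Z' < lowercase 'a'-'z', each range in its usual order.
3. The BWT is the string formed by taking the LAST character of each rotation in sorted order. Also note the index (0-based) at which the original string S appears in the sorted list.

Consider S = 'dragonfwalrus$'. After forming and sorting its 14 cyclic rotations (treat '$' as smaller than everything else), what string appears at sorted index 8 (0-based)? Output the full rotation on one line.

Answer: onfwalrus$drag

Derivation:
All 14 rotations (rotation i = S[i:]+S[:i]):
  rot[0] = dragonfwalrus$
  rot[1] = ragonfwalrus$d
  rot[2] = agonfwalrus$dr
  rot[3] = gonfwalrus$dra
  rot[4] = onfwalrus$drag
  rot[5] = nfwalrus$drago
  rot[6] = fwalrus$dragon
  rot[7] = walrus$dragonf
  rot[8] = alrus$dragonfw
  rot[9] = lrus$dragonfwa
  rot[10] = rus$dragonfwal
  rot[11] = us$dragonfwalr
  rot[12] = s$dragonfwalru
  rot[13] = $dragonfwalrus
Sorted (with $ < everything):
  sorted[0] = $dragonfwalrus
  sorted[1] = agonfwalrus$dr
  sorted[2] = alrus$dragonfw
  sorted[3] = dragonfwalrus$
  sorted[4] = fwalrus$dragon
  sorted[5] = gonfwalrus$dra
  sorted[6] = lrus$dragonfwa
  sorted[7] = nfwalrus$drago
  sorted[8] = onfwalrus$drag
  sorted[9] = ragonfwalrus$d
  sorted[10] = rus$dragonfwal
  sorted[11] = s$dragonfwalru
  sorted[12] = us$dragonfwalr
  sorted[13] = walrus$dragonf
sorted[8] = onfwalrus$drag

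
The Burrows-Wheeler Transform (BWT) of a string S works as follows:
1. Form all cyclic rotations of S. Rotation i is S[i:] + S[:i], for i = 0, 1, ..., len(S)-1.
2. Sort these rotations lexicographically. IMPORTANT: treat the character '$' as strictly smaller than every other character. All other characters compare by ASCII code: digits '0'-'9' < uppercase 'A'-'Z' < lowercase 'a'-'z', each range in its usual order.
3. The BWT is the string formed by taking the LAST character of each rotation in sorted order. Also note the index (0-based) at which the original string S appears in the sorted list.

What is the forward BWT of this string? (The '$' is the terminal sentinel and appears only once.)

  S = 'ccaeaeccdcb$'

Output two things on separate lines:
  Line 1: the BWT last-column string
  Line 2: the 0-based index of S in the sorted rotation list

Answer: bceccd$eccaa
6

Derivation:
All 12 rotations (rotation i = S[i:]+S[:i]):
  rot[0] = ccaeaeccdcb$
  rot[1] = caeaeccdcb$c
  rot[2] = aeaeccdcb$cc
  rot[3] = eaeccdcb$cca
  rot[4] = aeccdcb$ccae
  rot[5] = eccdcb$ccaea
  rot[6] = ccdcb$ccaeae
  rot[7] = cdcb$ccaeaec
  rot[8] = dcb$ccaeaecc
  rot[9] = cb$ccaeaeccd
  rot[10] = b$ccaeaeccdc
  rot[11] = $ccaeaeccdcb
Sorted (with $ < everything):
  sorted[0] = $ccaeaeccdcb  (last char: 'b')
  sorted[1] = aeaeccdcb$cc  (last char: 'c')
  sorted[2] = aeccdcb$ccae  (last char: 'e')
  sorted[3] = b$ccaeaeccdc  (last char: 'c')
  sorted[4] = caeaeccdcb$c  (last char: 'c')
  sorted[5] = cb$ccaeaeccd  (last char: 'd')
  sorted[6] = ccaeaeccdcb$  (last char: '$')
  sorted[7] = ccdcb$ccaeae  (last char: 'e')
  sorted[8] = cdcb$ccaeaec  (last char: 'c')
  sorted[9] = dcb$ccaeaecc  (last char: 'c')
  sorted[10] = eaeccdcb$cca  (last char: 'a')
  sorted[11] = eccdcb$ccaea  (last char: 'a')
Last column: bceccd$eccaa
Original string S is at sorted index 6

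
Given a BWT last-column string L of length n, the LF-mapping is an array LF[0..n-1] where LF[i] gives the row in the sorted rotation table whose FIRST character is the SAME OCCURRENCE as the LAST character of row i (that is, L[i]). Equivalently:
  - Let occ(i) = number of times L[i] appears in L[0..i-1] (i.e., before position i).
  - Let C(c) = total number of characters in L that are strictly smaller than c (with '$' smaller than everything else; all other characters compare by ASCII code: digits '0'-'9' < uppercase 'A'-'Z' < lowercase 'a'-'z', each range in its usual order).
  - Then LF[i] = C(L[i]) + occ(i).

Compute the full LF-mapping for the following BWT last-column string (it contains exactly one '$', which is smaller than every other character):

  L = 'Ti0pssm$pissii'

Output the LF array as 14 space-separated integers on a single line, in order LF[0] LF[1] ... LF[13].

Char counts: '$':1, '0':1, 'T':1, 'i':4, 'm':1, 'p':2, 's':4
C (first-col start): C('$')=0, C('0')=1, C('T')=2, C('i')=3, C('m')=7, C('p')=8, C('s')=10
L[0]='T': occ=0, LF[0]=C('T')+0=2+0=2
L[1]='i': occ=0, LF[1]=C('i')+0=3+0=3
L[2]='0': occ=0, LF[2]=C('0')+0=1+0=1
L[3]='p': occ=0, LF[3]=C('p')+0=8+0=8
L[4]='s': occ=0, LF[4]=C('s')+0=10+0=10
L[5]='s': occ=1, LF[5]=C('s')+1=10+1=11
L[6]='m': occ=0, LF[6]=C('m')+0=7+0=7
L[7]='$': occ=0, LF[7]=C('$')+0=0+0=0
L[8]='p': occ=1, LF[8]=C('p')+1=8+1=9
L[9]='i': occ=1, LF[9]=C('i')+1=3+1=4
L[10]='s': occ=2, LF[10]=C('s')+2=10+2=12
L[11]='s': occ=3, LF[11]=C('s')+3=10+3=13
L[12]='i': occ=2, LF[12]=C('i')+2=3+2=5
L[13]='i': occ=3, LF[13]=C('i')+3=3+3=6

Answer: 2 3 1 8 10 11 7 0 9 4 12 13 5 6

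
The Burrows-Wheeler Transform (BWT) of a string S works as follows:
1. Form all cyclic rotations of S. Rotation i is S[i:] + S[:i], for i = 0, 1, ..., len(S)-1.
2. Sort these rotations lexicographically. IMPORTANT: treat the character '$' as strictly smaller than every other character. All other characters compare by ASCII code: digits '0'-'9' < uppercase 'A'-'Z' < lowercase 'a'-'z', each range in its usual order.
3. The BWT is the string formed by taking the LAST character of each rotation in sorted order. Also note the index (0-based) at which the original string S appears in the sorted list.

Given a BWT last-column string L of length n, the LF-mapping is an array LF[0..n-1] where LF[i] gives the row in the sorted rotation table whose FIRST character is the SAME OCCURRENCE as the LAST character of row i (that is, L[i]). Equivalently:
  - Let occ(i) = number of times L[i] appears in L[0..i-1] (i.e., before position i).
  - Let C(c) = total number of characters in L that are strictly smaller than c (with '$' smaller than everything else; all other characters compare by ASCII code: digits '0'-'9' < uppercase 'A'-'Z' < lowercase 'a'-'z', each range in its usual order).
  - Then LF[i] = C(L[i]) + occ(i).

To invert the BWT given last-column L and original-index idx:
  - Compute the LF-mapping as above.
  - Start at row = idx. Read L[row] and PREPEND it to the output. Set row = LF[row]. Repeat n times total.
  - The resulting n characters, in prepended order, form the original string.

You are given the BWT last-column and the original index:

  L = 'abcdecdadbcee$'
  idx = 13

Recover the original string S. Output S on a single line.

LF mapping: 1 3 5 8 11 6 9 2 10 4 7 12 13 0
Walk LF starting at row 13, prepending L[row]:
  step 1: row=13, L[13]='$', prepend. Next row=LF[13]=0
  step 2: row=0, L[0]='a', prepend. Next row=LF[0]=1
  step 3: row=1, L[1]='b', prepend. Next row=LF[1]=3
  step 4: row=3, L[3]='d', prepend. Next row=LF[3]=8
  step 5: row=8, L[8]='d', prepend. Next row=LF[8]=10
  step 6: row=10, L[10]='c', prepend. Next row=LF[10]=7
  step 7: row=7, L[7]='a', prepend. Next row=LF[7]=2
  step 8: row=2, L[2]='c', prepend. Next row=LF[2]=5
  step 9: row=5, L[5]='c', prepend. Next row=LF[5]=6
  step 10: row=6, L[6]='d', prepend. Next row=LF[6]=9
  step 11: row=9, L[9]='b', prepend. Next row=LF[9]=4
  step 12: row=4, L[4]='e', prepend. Next row=LF[4]=11
  step 13: row=11, L[11]='e', prepend. Next row=LF[11]=12
  step 14: row=12, L[12]='e', prepend. Next row=LF[12]=13
Reversed output: eeebdccacddba$

Answer: eeebdccacddba$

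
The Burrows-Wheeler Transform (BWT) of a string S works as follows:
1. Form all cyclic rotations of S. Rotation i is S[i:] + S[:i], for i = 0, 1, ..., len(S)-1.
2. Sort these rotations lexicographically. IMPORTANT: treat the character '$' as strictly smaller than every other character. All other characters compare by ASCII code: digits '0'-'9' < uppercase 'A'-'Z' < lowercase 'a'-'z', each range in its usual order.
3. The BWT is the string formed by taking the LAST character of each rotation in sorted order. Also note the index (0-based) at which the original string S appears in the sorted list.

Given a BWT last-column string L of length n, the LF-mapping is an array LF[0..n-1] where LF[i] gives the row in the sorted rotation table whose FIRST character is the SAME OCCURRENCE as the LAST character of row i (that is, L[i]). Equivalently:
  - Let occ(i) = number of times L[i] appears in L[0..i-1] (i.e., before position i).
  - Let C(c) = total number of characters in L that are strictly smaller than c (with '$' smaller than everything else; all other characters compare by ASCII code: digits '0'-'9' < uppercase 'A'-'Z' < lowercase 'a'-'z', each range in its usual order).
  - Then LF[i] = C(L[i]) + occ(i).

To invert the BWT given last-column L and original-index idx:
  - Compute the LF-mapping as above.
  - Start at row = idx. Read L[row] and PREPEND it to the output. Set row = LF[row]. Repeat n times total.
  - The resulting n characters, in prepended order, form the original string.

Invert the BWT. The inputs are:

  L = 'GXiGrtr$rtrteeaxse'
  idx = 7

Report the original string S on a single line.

Answer: extraterrestriGXG$

Derivation:
LF mapping: 1 3 8 2 9 14 10 0 11 15 12 16 5 6 4 17 13 7
Walk LF starting at row 7, prepending L[row]:
  step 1: row=7, L[7]='$', prepend. Next row=LF[7]=0
  step 2: row=0, L[0]='G', prepend. Next row=LF[0]=1
  step 3: row=1, L[1]='X', prepend. Next row=LF[1]=3
  step 4: row=3, L[3]='G', prepend. Next row=LF[3]=2
  step 5: row=2, L[2]='i', prepend. Next row=LF[2]=8
  step 6: row=8, L[8]='r', prepend. Next row=LF[8]=11
  step 7: row=11, L[11]='t', prepend. Next row=LF[11]=16
  step 8: row=16, L[16]='s', prepend. Next row=LF[16]=13
  step 9: row=13, L[13]='e', prepend. Next row=LF[13]=6
  step 10: row=6, L[6]='r', prepend. Next row=LF[6]=10
  step 11: row=10, L[10]='r', prepend. Next row=LF[10]=12
  step 12: row=12, L[12]='e', prepend. Next row=LF[12]=5
  step 13: row=5, L[5]='t', prepend. Next row=LF[5]=14
  step 14: row=14, L[14]='a', prepend. Next row=LF[14]=4
  step 15: row=4, L[4]='r', prepend. Next row=LF[4]=9
  step 16: row=9, L[9]='t', prepend. Next row=LF[9]=15
  step 17: row=15, L[15]='x', prepend. Next row=LF[15]=17
  step 18: row=17, L[17]='e', prepend. Next row=LF[17]=7
Reversed output: extraterrestriGXG$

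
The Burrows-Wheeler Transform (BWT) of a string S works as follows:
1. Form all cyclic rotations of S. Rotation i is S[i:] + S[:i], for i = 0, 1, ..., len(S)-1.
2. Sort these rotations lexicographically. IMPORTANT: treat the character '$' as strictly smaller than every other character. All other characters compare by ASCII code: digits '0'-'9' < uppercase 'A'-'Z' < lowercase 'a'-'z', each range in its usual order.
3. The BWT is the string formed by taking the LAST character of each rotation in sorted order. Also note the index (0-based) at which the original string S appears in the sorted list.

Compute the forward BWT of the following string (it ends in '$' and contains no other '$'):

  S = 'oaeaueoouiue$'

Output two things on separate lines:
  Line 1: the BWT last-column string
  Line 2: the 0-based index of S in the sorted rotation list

All 13 rotations (rotation i = S[i:]+S[:i]):
  rot[0] = oaeaueoouiue$
  rot[1] = aeaueoouiue$o
  rot[2] = eaueoouiue$oa
  rot[3] = aueoouiue$oae
  rot[4] = ueoouiue$oaea
  rot[5] = eoouiue$oaeau
  rot[6] = oouiue$oaeaue
  rot[7] = ouiue$oaeaueo
  rot[8] = uiue$oaeaueoo
  rot[9] = iue$oaeaueoou
  rot[10] = ue$oaeaueooui
  rot[11] = e$oaeaueoouiu
  rot[12] = $oaeaueoouiue
Sorted (with $ < everything):
  sorted[0] = $oaeaueoouiue  (last char: 'e')
  sorted[1] = aeaueoouiue$o  (last char: 'o')
  sorted[2] = aueoouiue$oae  (last char: 'e')
  sorted[3] = e$oaeaueoouiu  (last char: 'u')
  sorted[4] = eaueoouiue$oa  (last char: 'a')
  sorted[5] = eoouiue$oaeau  (last char: 'u')
  sorted[6] = iue$oaeaueoou  (last char: 'u')
  sorted[7] = oaeaueoouiue$  (last char: '$')
  sorted[8] = oouiue$oaeaue  (last char: 'e')
  sorted[9] = ouiue$oaeaueo  (last char: 'o')
  sorted[10] = ue$oaeaueooui  (last char: 'i')
  sorted[11] = ueoouiue$oaea  (last char: 'a')
  sorted[12] = uiue$oaeaueoo  (last char: 'o')
Last column: eoeuauu$eoiao
Original string S is at sorted index 7

Answer: eoeuauu$eoiao
7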